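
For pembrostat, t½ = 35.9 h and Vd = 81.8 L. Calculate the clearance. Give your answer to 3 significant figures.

1.58 L/h

k = ln 2 / t½ = ln 2 / 35.9 = 0.01931 h⁻¹
CL = k · V = 0.01931 × 81.8 ≈ 1.58 L/h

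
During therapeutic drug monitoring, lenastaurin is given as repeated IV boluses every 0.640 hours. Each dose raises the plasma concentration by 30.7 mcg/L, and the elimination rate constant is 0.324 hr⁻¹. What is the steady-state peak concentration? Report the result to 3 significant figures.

164 mcg/L

Fraction remaining after one interval: e^(−kτ) = e^(−0.3240 × 0.640) = 0.8127
R = 1 / (1 − 0.8127) = 5.340
Css,max = 30.7 × 5.340 ≈ 164 mcg/L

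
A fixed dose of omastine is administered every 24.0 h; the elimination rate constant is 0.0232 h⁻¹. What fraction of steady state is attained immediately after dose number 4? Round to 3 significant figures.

0.892

f_n = 1 − e^(−nkτ) = 1 − e^(−4 × 0.02320 × 24.0) = 1 − e^(−2.227) = 1 − 0.1078 ≈ 0.892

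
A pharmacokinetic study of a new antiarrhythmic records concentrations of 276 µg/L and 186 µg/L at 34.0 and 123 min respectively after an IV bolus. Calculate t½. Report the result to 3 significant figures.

156 minutes

k = ln(C₁/C₂) / (t₂ − t₁) = ln(276/186) / (123 − 34.0)
  = 0.3947 / 89.00 = 0.004434 min⁻¹
t½ = ln 2 / k = ln 2 / 0.004434 ≈ 156 minutes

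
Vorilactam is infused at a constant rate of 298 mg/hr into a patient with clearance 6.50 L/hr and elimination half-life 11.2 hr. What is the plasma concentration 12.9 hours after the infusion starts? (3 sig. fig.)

Css = rate / CL = 298 / 6.50 = 45.85 mg/L
k = ln 2 / 11.2 = 0.06189 hr⁻¹
C(t) = Css (1 − e^(−kt)) = 45.85 × (1 − e^(−0.7984)) = 45.85 × 0.5499 ≈ 25.2 mg/L

25.2 mg/L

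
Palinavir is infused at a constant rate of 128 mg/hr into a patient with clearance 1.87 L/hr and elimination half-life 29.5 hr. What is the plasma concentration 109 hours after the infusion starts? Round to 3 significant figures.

Css = rate / CL = 128 / 1.87 = 68.45 mg/L
k = ln 2 / 29.5 = 0.02350 hr⁻¹
C(t) = Css (1 − e^(−kt)) = 68.45 × (1 − e^(−2.561)) = 68.45 × 0.9228 ≈ 63.2 mg/L

63.2 mg/L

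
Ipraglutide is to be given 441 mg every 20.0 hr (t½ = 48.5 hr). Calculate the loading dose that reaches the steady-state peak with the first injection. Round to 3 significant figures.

k = ln 2 / 48.5 = 0.01429 hr⁻¹
Accumulation ratio R = 1 / (1 − e^(−kτ)) = 1 / (1 − e^(−0.01429×20.0)) = 1 / (1 − 0.7514) = 4.022
Loading dose = maintenance dose × R = 441 × 4.022 ≈ 1770 mg

1770 mg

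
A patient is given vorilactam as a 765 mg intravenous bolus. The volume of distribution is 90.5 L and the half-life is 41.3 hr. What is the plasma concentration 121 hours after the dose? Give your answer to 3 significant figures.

C₀ = dose / V = 765 / 90.5 = 8.453 mg/L
k = ln 2 / 41.3 = 0.01678 hr⁻¹
C(t) = C₀ e^(−kt) = 8.453 × e^(−0.01678 × 121) = 8.453 × e^(−2.031) = 8.453 × 0.1312 ≈ 1.11 mg/L

1.11 mg/L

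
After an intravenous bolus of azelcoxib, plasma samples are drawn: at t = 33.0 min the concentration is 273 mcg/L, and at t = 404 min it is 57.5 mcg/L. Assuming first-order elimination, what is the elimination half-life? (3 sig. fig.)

k = ln(C₁/C₂) / (t₂ − t₁) = ln(273/57.5) / (404 − 33.0)
  = 1.558 / 371.0 = 0.004199 min⁻¹
t½ = ln 2 / k = ln 2 / 0.004199 ≈ 165 minutes

165 minutes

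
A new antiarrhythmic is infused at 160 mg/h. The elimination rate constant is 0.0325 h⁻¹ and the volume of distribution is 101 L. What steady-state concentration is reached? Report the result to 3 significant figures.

CL = k · V = 0.0325 × 101 = 3.283 L/h
Css = rate / CL = 160 / 3.283 ≈ 48.7 µg/mL

48.7 µg/mL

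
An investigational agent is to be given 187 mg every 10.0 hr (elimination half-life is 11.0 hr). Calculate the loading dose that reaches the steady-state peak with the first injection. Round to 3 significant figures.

400 mg

k = ln 2 / 11.0 = 0.06301 hr⁻¹
Accumulation ratio R = 1 / (1 − e^(−kτ)) = 1 / (1 − e^(−0.06301×10.0)) = 1 / (1 − 0.5325) = 2.139
Loading dose = maintenance dose × R = 187 × 2.139 ≈ 400 mg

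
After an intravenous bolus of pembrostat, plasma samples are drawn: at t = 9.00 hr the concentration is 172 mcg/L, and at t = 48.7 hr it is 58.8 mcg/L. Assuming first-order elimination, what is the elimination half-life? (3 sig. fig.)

25.6 hours

k = ln(C₁/C₂) / (t₂ − t₁) = ln(172/58.8) / (48.7 − 9.00)
  = 1.073 / 39.70 = 0.02704 hr⁻¹
t½ = ln 2 / k = ln 2 / 0.02704 ≈ 25.6 hours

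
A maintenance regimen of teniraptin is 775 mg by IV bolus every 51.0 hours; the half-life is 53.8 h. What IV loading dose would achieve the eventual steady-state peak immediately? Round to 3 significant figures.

1610 mg

k = ln 2 / 53.8 = 0.01288 h⁻¹
Accumulation ratio R = 1 / (1 − e^(−kτ)) = 1 / (1 − e^(−0.01288×51.0)) = 1 / (1 − 0.5184) = 2.076
Loading dose = maintenance dose × R = 775 × 2.076 ≈ 1610 mg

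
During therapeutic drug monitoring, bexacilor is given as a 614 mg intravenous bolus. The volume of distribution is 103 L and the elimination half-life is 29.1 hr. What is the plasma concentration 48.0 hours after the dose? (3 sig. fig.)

C₀ = dose / V = 614 / 103 = 5.961 µg/mL
k = ln 2 / 29.1 = 0.02382 hr⁻¹
C(t) = C₀ e^(−kt) = 5.961 × e^(−0.02382 × 48.0) = 5.961 × e^(−1.143) = 5.961 × 0.3188 ≈ 1.90 µg/mL

1.90 µg/mL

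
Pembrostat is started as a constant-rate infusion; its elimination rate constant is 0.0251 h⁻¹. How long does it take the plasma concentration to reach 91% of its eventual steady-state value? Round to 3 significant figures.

95.9 hours

f = 1 − e^(−kt)  ⇒  t = −ln(1 − f) / k
t = −ln(1 − 0.91) / 0.02510 = 2.408 / 0.02510 ≈ 95.9 hours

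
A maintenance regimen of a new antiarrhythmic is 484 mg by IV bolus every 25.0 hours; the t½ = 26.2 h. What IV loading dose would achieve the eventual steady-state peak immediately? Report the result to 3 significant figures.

1000 mg

k = ln 2 / 26.2 = 0.02646 h⁻¹
Accumulation ratio R = 1 / (1 − e^(−kτ)) = 1 / (1 − e^(−0.02646×25.0)) = 1 / (1 − 0.5161) = 2.067
Loading dose = maintenance dose × R = 484 × 2.067 ≈ 1000 mg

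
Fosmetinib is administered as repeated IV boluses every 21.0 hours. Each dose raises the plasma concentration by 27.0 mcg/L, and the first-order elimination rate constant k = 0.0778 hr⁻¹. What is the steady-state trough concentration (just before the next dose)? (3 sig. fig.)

6.55 mcg/L

Fraction remaining after one interval: e^(−kτ) = e^(−0.07780 × 21.0) = 0.1952
R = 1 / (1 − 0.1952) = 1.243
Css,max = 27.0 × 1.243 = 33.55 mcg/L
Css,min = Css,max × e^(−kτ) = 33.55 × 0.1952 ≈ 6.55 mcg/L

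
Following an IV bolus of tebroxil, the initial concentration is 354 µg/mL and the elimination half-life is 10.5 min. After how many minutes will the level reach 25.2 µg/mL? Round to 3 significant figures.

40.0 minutes

k = ln 2 / 10.5 = 0.06601 min⁻¹
C(t) = C₀ e^(−kt)  ⇒  t = ln(C₀/C) / k
t = ln(354/25.2) / 0.06601 = 2.642 / 0.06601 ≈ 40.0 minutes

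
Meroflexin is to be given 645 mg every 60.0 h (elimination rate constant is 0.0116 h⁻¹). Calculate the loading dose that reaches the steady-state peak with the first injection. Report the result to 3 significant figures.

Accumulation ratio R = 1 / (1 − e^(−kτ)) = 1 / (1 − e^(−0.01160×60.0)) = 1 / (1 − 0.4986) = 1.994
Loading dose = maintenance dose × R = 645 × 1.994 ≈ 1290 mg

1290 mg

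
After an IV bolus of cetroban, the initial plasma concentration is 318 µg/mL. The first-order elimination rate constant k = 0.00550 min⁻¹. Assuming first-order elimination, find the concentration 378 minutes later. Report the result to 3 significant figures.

C(t) = C₀ e^(−kt) = 318 × e^(−0.005500 × 378) = 318 × e^(−2.079) = 318 × 0.1251 ≈ 39.8 µg/mL

39.8 µg/mL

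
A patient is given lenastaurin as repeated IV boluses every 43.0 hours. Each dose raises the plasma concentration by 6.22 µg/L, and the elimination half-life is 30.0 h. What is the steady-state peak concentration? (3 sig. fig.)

9.88 µg/L

k = ln 2 / 30.0 = 0.02310 h⁻¹
Fraction remaining after one interval: e^(−kτ) = e^(−0.02310 × 43.0) = 0.3703
R = 1 / (1 − 0.3703) = 1.588
Css,max = 6.22 × 1.588 ≈ 9.88 µg/L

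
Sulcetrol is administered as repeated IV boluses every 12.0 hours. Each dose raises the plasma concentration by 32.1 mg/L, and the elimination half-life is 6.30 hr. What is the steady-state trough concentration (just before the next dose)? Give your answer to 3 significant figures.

k = ln 2 / 6.30 = 0.1100 hr⁻¹
Fraction remaining after one interval: e^(−kτ) = e^(−0.1100 × 12.0) = 0.2671
R = 1 / (1 − 0.2671) = 1.364
Css,max = 32.1 × 1.364 = 43.80 mg/L
Css,min = Css,max × e^(−kτ) = 43.80 × 0.2671 ≈ 11.7 mg/L

11.7 mg/L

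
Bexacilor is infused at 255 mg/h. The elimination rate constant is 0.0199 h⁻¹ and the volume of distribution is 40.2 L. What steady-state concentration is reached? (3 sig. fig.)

CL = k · V = 0.0199 × 40.2 = 0.8000 L/h
Css = rate / CL = 255 / 0.8000 ≈ 319 µg/mL

319 µg/mL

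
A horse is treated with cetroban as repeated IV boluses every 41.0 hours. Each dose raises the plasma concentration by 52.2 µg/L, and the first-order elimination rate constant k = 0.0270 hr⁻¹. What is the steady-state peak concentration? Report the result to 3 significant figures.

78.0 µg/L

Fraction remaining after one interval: e^(−kτ) = e^(−0.02700 × 41.0) = 0.3305
R = 1 / (1 − 0.3305) = 1.494
Css,max = 52.2 × 1.494 ≈ 78.0 µg/L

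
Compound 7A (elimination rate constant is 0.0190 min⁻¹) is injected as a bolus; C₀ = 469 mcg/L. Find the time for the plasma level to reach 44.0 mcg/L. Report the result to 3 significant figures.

C(t) = C₀ e^(−kt)  ⇒  t = ln(C₀/C) / k
t = ln(469/44.0) / 0.01900 = 2.366 / 0.01900 ≈ 125 minutes

125 minutes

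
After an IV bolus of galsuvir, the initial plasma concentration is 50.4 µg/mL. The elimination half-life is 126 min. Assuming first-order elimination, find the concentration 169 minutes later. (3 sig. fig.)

k = ln 2 / 126 = 0.005501 min⁻¹
C(t) = C₀ e^(−kt) = 50.4 × e^(−0.005501 × 169) = 50.4 × e^(−0.9297) = 50.4 × 0.3947 ≈ 19.9 µg/mL

19.9 µg/mL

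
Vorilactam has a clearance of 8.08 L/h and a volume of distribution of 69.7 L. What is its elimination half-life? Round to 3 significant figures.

5.98 hours

k = CL / V = 8.08 / 69.7 = 0.1159 h⁻¹
t½ = ln 2 / k = ln 2 / 0.1159 ≈ 5.98 hours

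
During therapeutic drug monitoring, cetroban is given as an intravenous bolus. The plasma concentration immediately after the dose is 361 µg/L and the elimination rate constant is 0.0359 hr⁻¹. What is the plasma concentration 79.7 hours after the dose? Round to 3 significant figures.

20.6 µg/L

C(t) = C₀ e^(−kt) = 361 × e^(−0.03590 × 79.7) = 361 × e^(−2.861) = 361 × 0.05720 ≈ 20.6 µg/L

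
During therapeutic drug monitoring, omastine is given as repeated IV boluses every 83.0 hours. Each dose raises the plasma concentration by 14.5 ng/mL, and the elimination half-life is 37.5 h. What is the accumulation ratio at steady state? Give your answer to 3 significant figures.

k = ln 2 / 37.5 = 0.01848 h⁻¹
Fraction remaining after one interval: e^(−kτ) = e^(−0.01848 × 83.0) = 0.2156
R = 1 / (1 − 0.2156) = 1 / 0.7844 ≈ 1.27

1.27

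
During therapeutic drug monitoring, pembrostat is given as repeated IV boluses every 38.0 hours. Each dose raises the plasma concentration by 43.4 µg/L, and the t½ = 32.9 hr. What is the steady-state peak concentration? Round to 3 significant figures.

78.8 µg/L

k = ln 2 / 32.9 = 0.02107 hr⁻¹
Fraction remaining after one interval: e^(−kτ) = e^(−0.02107 × 38.0) = 0.4491
R = 1 / (1 − 0.4491) = 1.815
Css,max = 43.4 × 1.815 ≈ 78.8 µg/L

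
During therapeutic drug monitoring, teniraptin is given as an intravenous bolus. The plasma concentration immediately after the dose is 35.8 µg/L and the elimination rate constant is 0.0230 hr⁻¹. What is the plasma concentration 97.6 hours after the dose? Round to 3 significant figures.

C(t) = C₀ e^(−kt) = 35.8 × e^(−0.02300 × 97.6) = 35.8 × e^(−2.245) = 35.8 × 0.1059 ≈ 3.79 µg/L

3.79 µg/L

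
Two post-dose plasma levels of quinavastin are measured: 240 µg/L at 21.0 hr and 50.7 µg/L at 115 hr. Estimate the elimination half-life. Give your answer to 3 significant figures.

41.9 hours

k = ln(C₁/C₂) / (t₂ − t₁) = ln(240/50.7) / (115 − 21.0)
  = 1.555 / 94.00 = 0.01654 hr⁻¹
t½ = ln 2 / k = ln 2 / 0.01654 ≈ 41.9 hours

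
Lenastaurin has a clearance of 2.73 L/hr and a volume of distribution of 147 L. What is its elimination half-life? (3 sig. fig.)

k = CL / V = 2.73 / 147 = 0.01857 hr⁻¹
t½ = ln 2 / k = ln 2 / 0.01857 ≈ 37.3 hours

37.3 hours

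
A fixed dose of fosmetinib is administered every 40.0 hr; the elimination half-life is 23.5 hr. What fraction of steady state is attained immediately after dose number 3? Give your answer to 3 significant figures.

0.971

k = ln 2 / 23.5 = 0.02950 hr⁻¹
f_n = 1 − e^(−nkτ) = 1 − e^(−3 × 0.02950 × 40.0) = 1 − e^(−3.539) = 1 − 0.02903 ≈ 0.971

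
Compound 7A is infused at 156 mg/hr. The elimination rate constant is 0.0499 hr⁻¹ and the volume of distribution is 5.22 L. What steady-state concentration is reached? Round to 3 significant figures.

599 µg/mL

CL = k · V = 0.0499 × 5.22 = 0.2605 L/hr
Css = rate / CL = 156 / 0.2605 ≈ 599 µg/mL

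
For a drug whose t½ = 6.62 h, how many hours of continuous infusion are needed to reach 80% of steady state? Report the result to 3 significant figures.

15.4 hours

k = ln 2 / 6.62 = 0.1047 h⁻¹
f = 1 − e^(−kt)  ⇒  t = −ln(1 − f) / k
t = −ln(1 − 0.8) / 0.1047 = 1.609 / 0.1047 ≈ 15.4 hours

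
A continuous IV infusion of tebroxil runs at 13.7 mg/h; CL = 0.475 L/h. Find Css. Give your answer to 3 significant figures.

Css = infusion rate / CL = 13.7 / 0.475 ≈ 28.8 mg/L

28.8 mg/L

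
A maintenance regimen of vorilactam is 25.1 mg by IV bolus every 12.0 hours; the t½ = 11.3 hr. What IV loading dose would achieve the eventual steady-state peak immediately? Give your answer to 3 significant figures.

k = ln 2 / 11.3 = 0.06134 hr⁻¹
Accumulation ratio R = 1 / (1 − e^(−kτ)) = 1 / (1 − e^(−0.06134×12.0)) = 1 / (1 − 0.4790) = 1.919
Loading dose = maintenance dose × R = 25.1 × 1.919 ≈ 48.2 mg

48.2 mg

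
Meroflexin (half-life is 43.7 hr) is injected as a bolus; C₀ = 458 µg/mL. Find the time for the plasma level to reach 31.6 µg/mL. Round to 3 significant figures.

k = ln 2 / 43.7 = 0.01586 hr⁻¹
C(t) = C₀ e^(−kt)  ⇒  t = ln(C₀/C) / k
t = ln(458/31.6) / 0.01586 = 2.674 / 0.01586 ≈ 169 hours

169 hours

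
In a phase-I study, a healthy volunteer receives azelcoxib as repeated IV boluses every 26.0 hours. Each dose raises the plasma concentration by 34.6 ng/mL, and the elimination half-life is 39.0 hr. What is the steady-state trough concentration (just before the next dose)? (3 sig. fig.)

k = ln 2 / 39.0 = 0.01777 hr⁻¹
Fraction remaining after one interval: e^(−kτ) = e^(−0.01777 × 26.0) = 0.6300
R = 1 / (1 − 0.6300) = 2.702
Css,max = 34.6 × 2.702 = 93.50 ng/mL
Css,min = Css,max × e^(−kτ) = 93.50 × 0.6300 ≈ 58.9 ng/mL

58.9 ng/mL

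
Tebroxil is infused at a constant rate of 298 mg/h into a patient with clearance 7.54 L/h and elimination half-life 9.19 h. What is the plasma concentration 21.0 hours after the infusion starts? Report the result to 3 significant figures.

Css = rate / CL = 298 / 7.54 = 39.52 mg/L
k = ln 2 / 9.19 = 0.07542 h⁻¹
C(t) = Css (1 − e^(−kt)) = 39.52 × (1 − e^(−1.584)) = 39.52 × 0.7948 ≈ 31.4 mg/L

31.4 mg/L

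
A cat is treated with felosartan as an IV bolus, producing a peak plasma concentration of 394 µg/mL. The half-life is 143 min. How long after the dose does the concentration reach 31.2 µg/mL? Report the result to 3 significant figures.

k = ln 2 / 143 = 0.004847 min⁻¹
C(t) = C₀ e^(−kt)  ⇒  t = ln(C₀/C) / k
t = ln(394/31.2) / 0.004847 = 2.536 / 0.004847 ≈ 523 minutes

523 minutes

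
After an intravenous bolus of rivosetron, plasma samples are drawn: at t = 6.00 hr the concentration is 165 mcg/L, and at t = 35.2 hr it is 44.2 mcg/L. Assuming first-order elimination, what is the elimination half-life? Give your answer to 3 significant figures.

k = ln(C₁/C₂) / (t₂ − t₁) = ln(165/44.2) / (35.2 − 6.00)
  = 1.317 / 29.20 = 0.04511 hr⁻¹
t½ = ln 2 / k = ln 2 / 0.04511 ≈ 15.4 hours

15.4 hours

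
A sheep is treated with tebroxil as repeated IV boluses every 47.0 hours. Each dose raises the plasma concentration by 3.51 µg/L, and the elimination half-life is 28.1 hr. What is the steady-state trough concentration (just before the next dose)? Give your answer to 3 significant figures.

k = ln 2 / 28.1 = 0.02467 hr⁻¹
Fraction remaining after one interval: e^(−kτ) = e^(−0.02467 × 47.0) = 0.3137
R = 1 / (1 − 0.3137) = 1.457
Css,max = 3.51 × 1.457 = 5.114 µg/L
Css,min = Css,max × e^(−kτ) = 5.114 × 0.3137 ≈ 1.60 µg/L

1.60 µg/L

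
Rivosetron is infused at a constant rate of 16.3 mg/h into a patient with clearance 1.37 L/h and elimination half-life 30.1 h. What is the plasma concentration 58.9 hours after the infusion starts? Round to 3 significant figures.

8.83 µg/mL

Css = rate / CL = 16.3 / 1.37 = 11.90 µg/mL
k = ln 2 / 30.1 = 0.02303 h⁻¹
C(t) = Css (1 − e^(−kt)) = 11.90 × (1 − e^(−1.356)) = 11.90 × 0.7424 ≈ 8.83 µg/mL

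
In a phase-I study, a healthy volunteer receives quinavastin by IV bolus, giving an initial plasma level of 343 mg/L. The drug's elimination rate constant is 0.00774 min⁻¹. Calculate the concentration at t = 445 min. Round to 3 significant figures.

C(t) = C₀ e^(−kt) = 343 × e^(−0.007740 × 445) = 343 × e^(−3.444) = 343 × 0.03193 ≈ 11.0 mg/L

11.0 mg/L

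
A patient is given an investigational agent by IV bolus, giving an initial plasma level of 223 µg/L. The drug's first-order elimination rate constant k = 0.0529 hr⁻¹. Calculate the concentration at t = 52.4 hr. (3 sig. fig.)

13.9 µg/L

C(t) = C₀ e^(−kt) = 223 × e^(−0.05290 × 52.4) = 223 × e^(−2.772) = 223 × 0.06254 ≈ 13.9 µg/L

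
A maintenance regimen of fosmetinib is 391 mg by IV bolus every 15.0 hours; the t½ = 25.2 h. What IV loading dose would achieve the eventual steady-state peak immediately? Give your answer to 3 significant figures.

k = ln 2 / 25.2 = 0.02751 h⁻¹
Accumulation ratio R = 1 / (1 − e^(−kτ)) = 1 / (1 − e^(−0.02751×15.0)) = 1 / (1 − 0.6619) = 2.958
Loading dose = maintenance dose × R = 391 × 2.958 ≈ 1160 mg

1160 mg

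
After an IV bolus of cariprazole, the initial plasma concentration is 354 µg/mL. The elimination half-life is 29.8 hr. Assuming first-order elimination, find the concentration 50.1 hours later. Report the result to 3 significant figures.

110 µg/mL

k = ln 2 / 29.8 = 0.02326 hr⁻¹
50.1 hr is 1.681 half-lives, so C = 354 × (1/2)^1.681 = 354 × 0.3118 ≈ 110 µg/mL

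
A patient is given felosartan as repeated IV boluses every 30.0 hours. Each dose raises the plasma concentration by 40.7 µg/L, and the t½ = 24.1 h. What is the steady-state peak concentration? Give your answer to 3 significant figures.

k = ln 2 / 24.1 = 0.02876 h⁻¹
Fraction remaining after one interval: e^(−kτ) = e^(−0.02876 × 30.0) = 0.4220
R = 1 / (1 − 0.4220) = 1.730
Css,max = 40.7 × 1.730 ≈ 70.4 µg/L

70.4 µg/L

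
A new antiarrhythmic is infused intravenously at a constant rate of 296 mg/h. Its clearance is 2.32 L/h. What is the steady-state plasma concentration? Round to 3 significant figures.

Css = infusion rate / CL = 296 / 2.32 ≈ 128 µg/mL

128 µg/mL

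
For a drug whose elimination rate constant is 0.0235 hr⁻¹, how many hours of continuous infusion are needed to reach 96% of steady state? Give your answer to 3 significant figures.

f = 1 − e^(−kt)  ⇒  t = −ln(1 − f) / k
t = −ln(1 − 0.96) / 0.02350 = 3.219 / 0.02350 ≈ 137 hours

137 hours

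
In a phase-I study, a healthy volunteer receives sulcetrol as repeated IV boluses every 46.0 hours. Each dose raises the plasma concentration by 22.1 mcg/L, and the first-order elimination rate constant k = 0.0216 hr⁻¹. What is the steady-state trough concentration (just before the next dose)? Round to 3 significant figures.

Fraction remaining after one interval: e^(−kτ) = e^(−0.02160 × 46.0) = 0.3702
R = 1 / (1 − 0.3702) = 1.588
Css,max = 22.1 × 1.588 = 35.09 mcg/L
Css,min = Css,max × e^(−kτ) = 35.09 × 0.3702 ≈ 13.0 mcg/L

13.0 mcg/L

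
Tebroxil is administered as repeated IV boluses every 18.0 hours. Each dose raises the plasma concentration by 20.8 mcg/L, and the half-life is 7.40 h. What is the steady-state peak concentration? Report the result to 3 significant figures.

k = ln 2 / 7.40 = 0.09367 h⁻¹
Fraction remaining after one interval: e^(−kτ) = e^(−0.09367 × 18.0) = 0.1853
R = 1 / (1 − 0.1853) = 1.227
Css,max = 20.8 × 1.227 ≈ 25.5 mcg/L

25.5 mcg/L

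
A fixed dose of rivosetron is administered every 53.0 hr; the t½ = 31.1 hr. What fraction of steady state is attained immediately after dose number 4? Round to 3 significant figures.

k = ln 2 / 31.1 = 0.02229 hr⁻¹
f_n = 1 − e^(−nkτ) = 1 − e^(−4 × 0.02229 × 53.0) = 1 − e^(−4.725) = 1 − 0.008871 ≈ 0.991

0.991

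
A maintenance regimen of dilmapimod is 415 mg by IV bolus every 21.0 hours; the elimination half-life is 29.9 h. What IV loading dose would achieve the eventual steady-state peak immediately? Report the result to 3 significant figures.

1080 mg

k = ln 2 / 29.9 = 0.02318 h⁻¹
Accumulation ratio R = 1 / (1 − e^(−kτ)) = 1 / (1 − e^(−0.02318×21.0)) = 1 / (1 − 0.6146) = 2.595
Loading dose = maintenance dose × R = 415 × 2.595 ≈ 1080 mg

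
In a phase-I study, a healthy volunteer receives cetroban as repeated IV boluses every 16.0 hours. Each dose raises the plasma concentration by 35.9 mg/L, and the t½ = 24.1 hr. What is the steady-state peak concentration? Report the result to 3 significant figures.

97.3 mg/L

k = ln 2 / 24.1 = 0.02876 hr⁻¹
Fraction remaining after one interval: e^(−kτ) = e^(−0.02876 × 16.0) = 0.6312
R = 1 / (1 − 0.6312) = 2.711
Css,max = 35.9 × 2.711 ≈ 97.3 mg/L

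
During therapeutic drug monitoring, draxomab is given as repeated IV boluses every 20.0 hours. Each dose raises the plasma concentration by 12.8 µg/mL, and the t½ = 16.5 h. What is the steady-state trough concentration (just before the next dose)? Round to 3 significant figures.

k = ln 2 / 16.5 = 0.04201 h⁻¹
Fraction remaining after one interval: e^(−kτ) = e^(−0.04201 × 20.0) = 0.4316
R = 1 / (1 − 0.4316) = 1.759
Css,max = 12.8 × 1.759 = 22.52 µg/mL
Css,min = Css,max × e^(−kτ) = 22.52 × 0.4316 ≈ 9.72 µg/mL

9.72 µg/mL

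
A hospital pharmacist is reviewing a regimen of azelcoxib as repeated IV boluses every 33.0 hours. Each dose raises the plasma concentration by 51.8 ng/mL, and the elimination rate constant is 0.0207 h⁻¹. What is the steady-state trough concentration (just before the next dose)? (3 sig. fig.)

Fraction remaining after one interval: e^(−kτ) = e^(−0.02070 × 33.0) = 0.5050
R = 1 / (1 − 0.5050) = 2.020
Css,max = 51.8 × 2.020 = 104.7 ng/mL
Css,min = Css,max × e^(−kτ) = 104.7 × 0.5050 ≈ 52.9 ng/mL

52.9 ng/mL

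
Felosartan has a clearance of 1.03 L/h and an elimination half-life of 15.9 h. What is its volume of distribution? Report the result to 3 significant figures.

k = ln 2 / t½ = ln 2 / 15.9 = 0.04359 h⁻¹
V = CL / k = 1.03 / 0.04359 ≈ 23.6 L

23.6 L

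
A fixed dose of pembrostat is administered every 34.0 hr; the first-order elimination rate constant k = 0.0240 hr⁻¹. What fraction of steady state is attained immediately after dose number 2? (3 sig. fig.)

f_n = 1 − e^(−nkτ) = 1 − e^(−2 × 0.02400 × 34.0) = 1 − e^(−1.632) = 1 − 0.1955 ≈ 0.804

0.804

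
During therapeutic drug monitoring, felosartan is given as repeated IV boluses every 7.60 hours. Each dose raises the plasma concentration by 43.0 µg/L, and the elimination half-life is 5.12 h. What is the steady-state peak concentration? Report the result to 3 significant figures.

k = ln 2 / 5.12 = 0.1354 h⁻¹
Fraction remaining after one interval: e^(−kτ) = e^(−0.1354 × 7.60) = 0.3574
R = 1 / (1 − 0.3574) = 1.556
Css,max = 43.0 × 1.556 ≈ 66.9 µg/L

66.9 µg/L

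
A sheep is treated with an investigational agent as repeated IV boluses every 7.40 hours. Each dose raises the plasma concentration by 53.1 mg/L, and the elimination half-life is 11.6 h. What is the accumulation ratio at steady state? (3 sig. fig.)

k = ln 2 / 11.6 = 0.05975 h⁻¹
Fraction remaining after one interval: e^(−kτ) = e^(−0.05975 × 7.40) = 0.6426
R = 1 / (1 − 0.6426) = 1 / 0.3574 ≈ 2.80

2.80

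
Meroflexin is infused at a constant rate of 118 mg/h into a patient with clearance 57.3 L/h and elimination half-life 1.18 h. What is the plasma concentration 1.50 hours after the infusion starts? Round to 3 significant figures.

Css = rate / CL = 118 / 57.3 = 2.059 mg/L
k = ln 2 / 1.18 = 0.5874 h⁻¹
C(t) = Css (1 − e^(−kt)) = 2.059 × (1 − e^(−0.8811)) = 2.059 × 0.5857 ≈ 1.21 mg/L

1.21 mg/L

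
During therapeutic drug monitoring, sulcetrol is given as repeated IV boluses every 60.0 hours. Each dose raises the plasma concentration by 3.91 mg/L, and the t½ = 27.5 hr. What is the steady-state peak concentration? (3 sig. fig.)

5.02 mg/L

k = ln 2 / 27.5 = 0.02521 hr⁻¹
Fraction remaining after one interval: e^(−kτ) = e^(−0.02521 × 60.0) = 0.2204
R = 1 / (1 − 0.2204) = 1.283
Css,max = 3.91 × 1.283 ≈ 5.02 mg/L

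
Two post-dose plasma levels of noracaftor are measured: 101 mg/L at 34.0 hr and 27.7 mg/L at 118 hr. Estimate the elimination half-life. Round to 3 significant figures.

45.0 hours

k = ln(C₁/C₂) / (t₂ − t₁) = ln(101/27.7) / (118 − 34.0)
  = 1.294 / 84.00 = 0.01540 hr⁻¹
t½ = ln 2 / k = ln 2 / 0.01540 ≈ 45.0 hours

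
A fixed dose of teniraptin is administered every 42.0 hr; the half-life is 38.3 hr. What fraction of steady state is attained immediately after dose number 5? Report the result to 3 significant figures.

k = ln 2 / 38.3 = 0.01810 hr⁻¹
f_n = 1 − e^(−nkτ) = 1 − e^(−5 × 0.01810 × 42.0) = 1 − e^(−3.801) = 1 − 0.02236 ≈ 0.978

0.978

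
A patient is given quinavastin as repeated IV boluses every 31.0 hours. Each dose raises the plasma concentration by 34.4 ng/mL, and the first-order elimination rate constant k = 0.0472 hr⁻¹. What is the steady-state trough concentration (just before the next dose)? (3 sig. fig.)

10.4 ng/mL

Fraction remaining after one interval: e^(−kτ) = e^(−0.04720 × 31.0) = 0.2315
R = 1 / (1 − 0.2315) = 1.301
Css,max = 34.4 × 1.301 = 44.76 ng/mL
Css,min = Css,max × e^(−kτ) = 44.76 × 0.2315 ≈ 10.4 ng/mL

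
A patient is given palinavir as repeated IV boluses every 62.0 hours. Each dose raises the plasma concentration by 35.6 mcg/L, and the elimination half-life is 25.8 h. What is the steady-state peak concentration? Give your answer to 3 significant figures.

43.9 mcg/L

k = ln 2 / 25.8 = 0.02687 h⁻¹
Fraction remaining after one interval: e^(−kτ) = e^(−0.02687 × 62.0) = 0.1891
R = 1 / (1 − 0.1891) = 1.233
Css,max = 35.6 × 1.233 ≈ 43.9 mcg/L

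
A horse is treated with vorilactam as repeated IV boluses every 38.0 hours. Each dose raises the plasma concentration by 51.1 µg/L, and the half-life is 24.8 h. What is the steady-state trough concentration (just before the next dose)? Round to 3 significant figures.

k = ln 2 / 24.8 = 0.02795 h⁻¹
Fraction remaining after one interval: e^(−kτ) = e^(−0.02795 × 38.0) = 0.3457
R = 1 / (1 − 0.3457) = 1.528
Css,max = 51.1 × 1.528 = 78.10 µg/L
Css,min = Css,max × e^(−kτ) = 78.10 × 0.3457 ≈ 27.0 µg/L

27.0 µg/L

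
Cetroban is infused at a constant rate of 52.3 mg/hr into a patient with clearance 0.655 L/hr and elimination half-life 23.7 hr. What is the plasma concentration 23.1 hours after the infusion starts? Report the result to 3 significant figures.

39.2 µg/mL

Css = rate / CL = 52.3 / 0.655 = 79.85 µg/mL
k = ln 2 / 23.7 = 0.02925 hr⁻¹
C(t) = Css (1 − e^(−kt)) = 79.85 × (1 − e^(−0.6756)) = 79.85 × 0.4911 ≈ 39.2 µg/mL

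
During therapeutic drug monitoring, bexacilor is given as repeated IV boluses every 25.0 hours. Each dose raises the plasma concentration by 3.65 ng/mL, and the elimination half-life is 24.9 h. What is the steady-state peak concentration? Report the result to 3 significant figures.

7.28 ng/mL

k = ln 2 / 24.9 = 0.02784 h⁻¹
Fraction remaining after one interval: e^(−kτ) = e^(−0.02784 × 25.0) = 0.4986
R = 1 / (1 − 0.4986) = 1.994
Css,max = 3.65 × 1.994 ≈ 7.28 ng/mL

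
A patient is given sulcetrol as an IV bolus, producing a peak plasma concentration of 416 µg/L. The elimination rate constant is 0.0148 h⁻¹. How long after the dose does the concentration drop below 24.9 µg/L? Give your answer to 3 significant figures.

C(t) = C₀ e^(−kt)  ⇒  t = ln(C₀/C) / k
t = ln(416/24.9) / 0.01480 = 2.816 / 0.01480 ≈ 190 hours

190 hours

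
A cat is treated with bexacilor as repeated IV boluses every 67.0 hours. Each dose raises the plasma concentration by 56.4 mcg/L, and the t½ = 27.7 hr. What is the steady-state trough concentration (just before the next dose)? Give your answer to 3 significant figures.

k = ln 2 / 27.7 = 0.02502 hr⁻¹
Fraction remaining after one interval: e^(−kτ) = e^(−0.02502 × 67.0) = 0.1870
R = 1 / (1 − 0.1870) = 1.230
Css,max = 56.4 × 1.230 = 69.37 mcg/L
Css,min = Css,max × e^(−kτ) = 69.37 × 0.1870 ≈ 13.0 mcg/L

13.0 mcg/L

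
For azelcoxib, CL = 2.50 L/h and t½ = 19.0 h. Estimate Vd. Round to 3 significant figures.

68.5 L

k = ln 2 / t½ = ln 2 / 19.0 = 0.03648 h⁻¹
V = CL / k = 2.50 / 0.03648 ≈ 68.5 L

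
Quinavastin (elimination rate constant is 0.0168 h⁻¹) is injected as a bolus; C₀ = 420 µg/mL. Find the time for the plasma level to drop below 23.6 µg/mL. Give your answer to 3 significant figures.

171 hours

C(t) = C₀ e^(−kt)  ⇒  t = ln(C₀/C) / k
t = ln(420/23.6) / 0.01680 = 2.879 / 0.01680 ≈ 171 hours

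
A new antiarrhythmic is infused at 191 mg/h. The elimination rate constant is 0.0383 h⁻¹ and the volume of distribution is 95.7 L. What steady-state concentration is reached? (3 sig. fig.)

52.1 µg/mL

CL = k · V = 0.0383 × 95.7 = 3.665 L/h
Css = rate / CL = 191 / 3.665 ≈ 52.1 µg/mL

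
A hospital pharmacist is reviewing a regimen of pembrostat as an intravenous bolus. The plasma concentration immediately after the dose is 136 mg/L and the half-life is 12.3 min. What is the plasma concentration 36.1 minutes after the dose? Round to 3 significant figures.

k = ln 2 / 12.3 = 0.05635 min⁻¹
C(t) = C₀ e^(−kt) = 136 × e^(−0.05635 × 36.1) = 136 × e^(−2.034) = 136 × 0.1308 ≈ 17.8 mg/L

17.8 mg/L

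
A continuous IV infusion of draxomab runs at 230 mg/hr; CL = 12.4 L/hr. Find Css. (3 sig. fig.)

18.5 µg/mL

Css = infusion rate / CL = 230 / 12.4 ≈ 18.5 µg/mL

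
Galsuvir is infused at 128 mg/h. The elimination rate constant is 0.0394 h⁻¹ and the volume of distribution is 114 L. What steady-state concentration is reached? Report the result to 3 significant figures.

CL = k · V = 0.0394 × 114 = 4.492 L/h
Css = rate / CL = 128 / 4.492 ≈ 28.5 mg/L

28.5 mg/L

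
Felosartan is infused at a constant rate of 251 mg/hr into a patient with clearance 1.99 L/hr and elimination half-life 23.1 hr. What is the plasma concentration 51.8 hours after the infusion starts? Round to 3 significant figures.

Css = rate / CL = 251 / 1.99 = 126.1 µg/mL
k = ln 2 / 23.1 = 0.03001 hr⁻¹
C(t) = Css (1 − e^(−kt)) = 126.1 × (1 − e^(−1.554)) = 126.1 × 0.7887 ≈ 99.5 µg/mL

99.5 µg/mL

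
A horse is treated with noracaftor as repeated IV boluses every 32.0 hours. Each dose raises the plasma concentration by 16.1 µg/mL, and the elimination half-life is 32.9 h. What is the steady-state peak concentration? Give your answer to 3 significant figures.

32.8 µg/mL

k = ln 2 / 32.9 = 0.02107 h⁻¹
Fraction remaining after one interval: e^(−kτ) = e^(−0.02107 × 32.0) = 0.5096
R = 1 / (1 − 0.5096) = 2.039
Css,max = 16.1 × 2.039 ≈ 32.8 µg/mL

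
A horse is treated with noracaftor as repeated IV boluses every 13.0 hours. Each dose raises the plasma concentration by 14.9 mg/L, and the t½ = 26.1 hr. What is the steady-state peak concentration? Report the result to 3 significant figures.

51.0 mg/L

k = ln 2 / 26.1 = 0.02656 hr⁻¹
Fraction remaining after one interval: e^(−kτ) = e^(−0.02656 × 13.0) = 0.7080
R = 1 / (1 − 0.7080) = 3.425
Css,max = 14.9 × 3.425 ≈ 51.0 mg/L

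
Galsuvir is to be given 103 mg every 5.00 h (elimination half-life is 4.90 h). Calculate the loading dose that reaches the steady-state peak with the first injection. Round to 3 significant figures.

203 mg

k = ln 2 / 4.90 = 0.1415 h⁻¹
Accumulation ratio R = 1 / (1 − e^(−kτ)) = 1 / (1 − e^(−0.1415×5.00)) = 1 / (1 − 0.4930) = 1.972
Loading dose = maintenance dose × R = 103 × 1.972 ≈ 203 mg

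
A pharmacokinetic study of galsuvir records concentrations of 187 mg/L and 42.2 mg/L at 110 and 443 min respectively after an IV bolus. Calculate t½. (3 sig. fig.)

k = ln(C₁/C₂) / (t₂ − t₁) = ln(187/42.2) / (443 − 110)
  = 1.489 / 333.0 = 0.004471 min⁻¹
t½ = ln 2 / k = ln 2 / 0.004471 ≈ 155 minutes

155 minutes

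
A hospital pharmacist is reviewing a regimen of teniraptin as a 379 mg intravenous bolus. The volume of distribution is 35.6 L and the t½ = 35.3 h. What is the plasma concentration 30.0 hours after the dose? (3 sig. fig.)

5.91 µg/mL

C₀ = dose / V = 379 / 35.6 = 10.65 µg/mL
k = ln 2 / 35.3 = 0.01964 h⁻¹
C(t) = C₀ e^(−kt) = 10.65 × e^(−0.01964 × 30.0) = 10.65 × e^(−0.5891) = 10.65 × 0.5548 ≈ 5.91 µg/mL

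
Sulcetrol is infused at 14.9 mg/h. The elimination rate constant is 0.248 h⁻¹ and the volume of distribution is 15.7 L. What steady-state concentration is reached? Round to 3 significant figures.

3.83 µg/mL

CL = k · V = 0.248 × 15.7 = 3.894 L/h
Css = rate / CL = 14.9 / 3.894 ≈ 3.83 µg/mL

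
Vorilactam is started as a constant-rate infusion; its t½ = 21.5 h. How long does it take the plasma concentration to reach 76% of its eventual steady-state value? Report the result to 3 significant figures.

44.3 hours

k = ln 2 / 21.5 = 0.03224 h⁻¹
f = 1 − e^(−kt)  ⇒  t = −ln(1 − f) / k
t = −ln(1 − 0.76) / 0.03224 = 1.427 / 0.03224 ≈ 44.3 hours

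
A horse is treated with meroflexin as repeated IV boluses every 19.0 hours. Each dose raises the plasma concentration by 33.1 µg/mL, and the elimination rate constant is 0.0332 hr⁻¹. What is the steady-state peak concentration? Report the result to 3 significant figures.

Fraction remaining after one interval: e^(−kτ) = e^(−0.03320 × 19.0) = 0.5322
R = 1 / (1 − 0.5322) = 2.138
Css,max = 33.1 × 2.138 ≈ 70.8 µg/mL

70.8 µg/mL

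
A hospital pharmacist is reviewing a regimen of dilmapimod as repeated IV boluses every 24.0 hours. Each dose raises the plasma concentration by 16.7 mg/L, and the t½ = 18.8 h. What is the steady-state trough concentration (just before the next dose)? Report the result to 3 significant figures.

11.7 mg/L

k = ln 2 / 18.8 = 0.03687 h⁻¹
Fraction remaining after one interval: e^(−kτ) = e^(−0.03687 × 24.0) = 0.4128
R = 1 / (1 − 0.4128) = 1.703
Css,max = 16.7 × 1.703 = 28.44 mg/L
Css,min = Css,max × e^(−kτ) = 28.44 × 0.4128 ≈ 11.7 mg/L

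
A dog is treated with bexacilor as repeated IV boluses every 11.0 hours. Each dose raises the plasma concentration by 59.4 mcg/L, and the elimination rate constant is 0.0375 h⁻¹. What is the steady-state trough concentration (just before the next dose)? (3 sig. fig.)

116 mcg/L

Fraction remaining after one interval: e^(−kτ) = e^(−0.03750 × 11.0) = 0.6620
R = 1 / (1 − 0.6620) = 2.959
Css,max = 59.4 × 2.959 = 175.7 mcg/L
Css,min = Css,max × e^(−kτ) = 175.7 × 0.6620 ≈ 116 mcg/L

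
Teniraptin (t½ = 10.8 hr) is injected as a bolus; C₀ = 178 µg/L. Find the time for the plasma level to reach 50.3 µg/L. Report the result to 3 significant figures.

19.7 hours

k = ln 2 / 10.8 = 0.06418 hr⁻¹
C(t) = C₀ e^(−kt)  ⇒  t = ln(C₀/C) / k
t = ln(178/50.3) / 0.06418 = 1.264 / 0.06418 ≈ 19.7 hours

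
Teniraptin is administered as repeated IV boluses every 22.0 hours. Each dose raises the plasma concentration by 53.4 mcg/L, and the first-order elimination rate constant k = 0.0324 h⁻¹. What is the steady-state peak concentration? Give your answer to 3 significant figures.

Fraction remaining after one interval: e^(−kτ) = e^(−0.03240 × 22.0) = 0.4903
R = 1 / (1 − 0.4903) = 1.962
Css,max = 53.4 × 1.962 ≈ 105 mcg/L

105 mcg/L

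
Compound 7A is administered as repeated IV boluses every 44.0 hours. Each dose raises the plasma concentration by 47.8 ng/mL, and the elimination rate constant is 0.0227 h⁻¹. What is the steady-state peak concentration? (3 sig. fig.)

75.7 ng/mL

Fraction remaining after one interval: e^(−kτ) = e^(−0.02270 × 44.0) = 0.3683
R = 1 / (1 − 0.3683) = 1.583
Css,max = 47.8 × 1.583 ≈ 75.7 ng/mL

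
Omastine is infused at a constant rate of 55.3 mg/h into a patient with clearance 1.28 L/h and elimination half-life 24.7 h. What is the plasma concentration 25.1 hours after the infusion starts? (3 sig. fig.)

Css = rate / CL = 55.3 / 1.28 = 43.20 µg/mL
k = ln 2 / 24.7 = 0.02806 h⁻¹
C(t) = Css (1 − e^(−kt)) = 43.20 × (1 − e^(−0.7044)) = 43.20 × 0.5056 ≈ 21.8 µg/mL

21.8 µg/mL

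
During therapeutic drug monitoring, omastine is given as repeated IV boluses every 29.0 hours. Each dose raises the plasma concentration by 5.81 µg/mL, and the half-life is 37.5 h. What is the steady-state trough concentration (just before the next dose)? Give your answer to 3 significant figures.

8.19 µg/mL

k = ln 2 / 37.5 = 0.01848 h⁻¹
Fraction remaining after one interval: e^(−kτ) = e^(−0.01848 × 29.0) = 0.5851
R = 1 / (1 − 0.5851) = 2.410
Css,max = 5.81 × 2.410 = 14.00 µg/mL
Css,min = Css,max × e^(−kτ) = 14.00 × 0.5851 ≈ 8.19 µg/mL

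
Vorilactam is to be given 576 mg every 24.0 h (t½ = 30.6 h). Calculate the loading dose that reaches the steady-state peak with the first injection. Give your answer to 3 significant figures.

k = ln 2 / 30.6 = 0.02265 h⁻¹
Accumulation ratio R = 1 / (1 − e^(−kτ)) = 1 / (1 − e^(−0.02265×24.0)) = 1 / (1 − 0.5806) = 2.385
Loading dose = maintenance dose × R = 576 × 2.385 ≈ 1370 mg

1370 mg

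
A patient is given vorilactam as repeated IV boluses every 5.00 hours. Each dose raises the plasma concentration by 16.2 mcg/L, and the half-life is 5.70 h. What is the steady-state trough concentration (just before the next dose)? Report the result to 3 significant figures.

k = ln 2 / 5.70 = 0.1216 h⁻¹
Fraction remaining after one interval: e^(−kτ) = e^(−0.1216 × 5.00) = 0.5444
R = 1 / (1 − 0.5444) = 2.195
Css,max = 16.2 × 2.195 = 35.56 mcg/L
Css,min = Css,max × e^(−kτ) = 35.56 × 0.5444 ≈ 19.4 mcg/L

19.4 mcg/L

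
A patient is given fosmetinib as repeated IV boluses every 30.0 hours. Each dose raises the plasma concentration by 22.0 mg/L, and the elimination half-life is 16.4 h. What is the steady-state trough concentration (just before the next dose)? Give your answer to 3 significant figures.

k = ln 2 / 16.4 = 0.04227 h⁻¹
Fraction remaining after one interval: e^(−kτ) = e^(−0.04227 × 30.0) = 0.2814
R = 1 / (1 − 0.2814) = 1.392
Css,max = 22.0 × 1.392 = 30.62 mg/L
Css,min = Css,max × e^(−kτ) = 30.62 × 0.2814 ≈ 8.62 mg/L

8.62 mg/L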